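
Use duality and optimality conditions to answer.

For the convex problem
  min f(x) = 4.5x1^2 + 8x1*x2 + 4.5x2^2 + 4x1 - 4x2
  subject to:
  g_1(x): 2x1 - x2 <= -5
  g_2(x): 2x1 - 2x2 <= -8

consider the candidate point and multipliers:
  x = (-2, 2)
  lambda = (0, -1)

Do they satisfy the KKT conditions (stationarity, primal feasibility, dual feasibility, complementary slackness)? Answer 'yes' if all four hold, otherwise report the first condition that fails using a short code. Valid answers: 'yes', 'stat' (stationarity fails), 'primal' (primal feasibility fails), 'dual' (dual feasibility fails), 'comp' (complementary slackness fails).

Gradient of f: grad f(x) = Q x + c = (2, -2)
Constraint values g_i(x) = a_i^T x - b_i:
  g_1((-2, 2)) = -1
  g_2((-2, 2)) = 0
Stationarity residual: grad f(x) + sum_i lambda_i a_i = (0, 0)
  -> stationarity OK
Primal feasibility (all g_i <= 0): OK
Dual feasibility (all lambda_i >= 0): FAILS
Complementary slackness (lambda_i * g_i(x) = 0 for all i): OK

Verdict: the first failing condition is dual_feasibility -> dual.

dual


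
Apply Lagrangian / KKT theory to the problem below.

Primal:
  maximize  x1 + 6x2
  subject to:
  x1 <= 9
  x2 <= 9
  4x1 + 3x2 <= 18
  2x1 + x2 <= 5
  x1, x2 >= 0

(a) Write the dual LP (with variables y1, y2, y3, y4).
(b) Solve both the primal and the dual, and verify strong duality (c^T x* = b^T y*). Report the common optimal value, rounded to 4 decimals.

The standard primal-dual pair for 'max c^T x s.t. A x <= b, x >= 0' is:
  Dual:  min b^T y  s.t.  A^T y >= c,  y >= 0.

So the dual LP is:
  minimize  9y1 + 9y2 + 18y3 + 5y4
  subject to:
    y1 + 4y3 + 2y4 >= 1
    y2 + 3y3 + y4 >= 6
    y1, y2, y3, y4 >= 0

Solving the primal: x* = (0, 5).
  primal value c^T x* = 30.
Solving the dual: y* = (0, 0, 0, 6).
  dual value b^T y* = 30.
Strong duality: c^T x* = b^T y*. Confirmed.

30


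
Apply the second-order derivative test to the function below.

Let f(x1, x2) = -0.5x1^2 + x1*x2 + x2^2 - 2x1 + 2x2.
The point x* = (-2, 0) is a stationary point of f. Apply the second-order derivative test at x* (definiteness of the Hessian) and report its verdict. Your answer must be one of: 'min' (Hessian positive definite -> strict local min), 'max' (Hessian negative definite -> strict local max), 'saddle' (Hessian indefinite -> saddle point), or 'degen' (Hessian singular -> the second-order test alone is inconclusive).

Compute the Hessian H = grad^2 f:
  H = [[-1, 1], [1, 2]]
Verify stationarity: grad f(x*) = H x* + g = (0, 0).
Eigenvalues of H: -1.3028, 2.3028.
Eigenvalues have mixed signs, so H is indefinite -> x* is a saddle point.

saddle


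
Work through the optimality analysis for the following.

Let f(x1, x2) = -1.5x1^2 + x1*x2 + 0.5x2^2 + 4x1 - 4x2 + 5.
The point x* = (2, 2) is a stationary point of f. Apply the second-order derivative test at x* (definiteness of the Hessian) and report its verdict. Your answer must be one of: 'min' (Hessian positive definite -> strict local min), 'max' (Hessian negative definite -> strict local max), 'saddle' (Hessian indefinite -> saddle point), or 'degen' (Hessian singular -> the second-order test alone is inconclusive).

Compute the Hessian H = grad^2 f:
  H = [[-3, 1], [1, 1]]
Verify stationarity: grad f(x*) = H x* + g = (0, 0).
Eigenvalues of H: -3.2361, 1.2361.
Eigenvalues have mixed signs, so H is indefinite -> x* is a saddle point.

saddle


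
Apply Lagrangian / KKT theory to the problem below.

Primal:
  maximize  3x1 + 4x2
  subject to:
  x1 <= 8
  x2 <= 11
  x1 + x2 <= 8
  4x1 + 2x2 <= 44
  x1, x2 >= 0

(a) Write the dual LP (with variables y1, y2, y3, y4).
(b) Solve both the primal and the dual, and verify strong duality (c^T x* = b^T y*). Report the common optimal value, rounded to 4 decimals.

The standard primal-dual pair for 'max c^T x s.t. A x <= b, x >= 0' is:
  Dual:  min b^T y  s.t.  A^T y >= c,  y >= 0.

So the dual LP is:
  minimize  8y1 + 11y2 + 8y3 + 44y4
  subject to:
    y1 + y3 + 4y4 >= 3
    y2 + y3 + 2y4 >= 4
    y1, y2, y3, y4 >= 0

Solving the primal: x* = (0, 8).
  primal value c^T x* = 32.
Solving the dual: y* = (0, 0, 4, 0).
  dual value b^T y* = 32.
Strong duality: c^T x* = b^T y*. Confirmed.

32


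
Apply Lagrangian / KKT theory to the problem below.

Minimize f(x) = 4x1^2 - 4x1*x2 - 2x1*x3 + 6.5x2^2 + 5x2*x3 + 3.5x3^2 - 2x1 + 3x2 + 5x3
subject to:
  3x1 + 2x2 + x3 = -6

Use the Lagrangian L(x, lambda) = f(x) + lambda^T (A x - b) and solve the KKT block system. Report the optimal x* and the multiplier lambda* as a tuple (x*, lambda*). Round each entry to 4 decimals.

Form the Lagrangian:
  L(x, lambda) = (1/2) x^T Q x + c^T x + lambda^T (A x - b)
Stationarity (grad_x L = 0): Q x + c + A^T lambda = 0.
Primal feasibility: A x = b.

This gives the KKT block system:
  [ Q   A^T ] [ x     ]   [-c ]
  [ A    0  ] [ lambda ] = [ b ]

Solving the linear system:
  x*      = (-1.2544, -0.6252, -0.9862)
  lambda* = (2.5207)
  f(x*)   = 5.4132

x* = (-1.2544, -0.6252, -0.9862), lambda* = (2.5207)


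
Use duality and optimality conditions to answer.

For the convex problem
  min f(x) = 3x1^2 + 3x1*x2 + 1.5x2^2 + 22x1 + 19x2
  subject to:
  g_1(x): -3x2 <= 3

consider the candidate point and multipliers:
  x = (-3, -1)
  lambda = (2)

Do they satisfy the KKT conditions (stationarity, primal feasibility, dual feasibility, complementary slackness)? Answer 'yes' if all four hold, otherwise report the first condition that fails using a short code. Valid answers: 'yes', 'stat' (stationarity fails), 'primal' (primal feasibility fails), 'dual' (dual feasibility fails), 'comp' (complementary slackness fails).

Gradient of f: grad f(x) = Q x + c = (1, 7)
Constraint values g_i(x) = a_i^T x - b_i:
  g_1((-3, -1)) = 0
Stationarity residual: grad f(x) + sum_i lambda_i a_i = (1, 1)
  -> stationarity FAILS
Primal feasibility (all g_i <= 0): OK
Dual feasibility (all lambda_i >= 0): OK
Complementary slackness (lambda_i * g_i(x) = 0 for all i): OK

Verdict: the first failing condition is stationarity -> stat.

stat


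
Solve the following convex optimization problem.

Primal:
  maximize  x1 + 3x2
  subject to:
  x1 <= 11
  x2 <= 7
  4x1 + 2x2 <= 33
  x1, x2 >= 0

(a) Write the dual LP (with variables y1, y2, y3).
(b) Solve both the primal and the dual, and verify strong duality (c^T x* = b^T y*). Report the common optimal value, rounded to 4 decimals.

The standard primal-dual pair for 'max c^T x s.t. A x <= b, x >= 0' is:
  Dual:  min b^T y  s.t.  A^T y >= c,  y >= 0.

So the dual LP is:
  minimize  11y1 + 7y2 + 33y3
  subject to:
    y1 + 4y3 >= 1
    y2 + 2y3 >= 3
    y1, y2, y3 >= 0

Solving the primal: x* = (4.75, 7).
  primal value c^T x* = 25.75.
Solving the dual: y* = (0, 2.5, 0.25).
  dual value b^T y* = 25.75.
Strong duality: c^T x* = b^T y*. Confirmed.

25.75


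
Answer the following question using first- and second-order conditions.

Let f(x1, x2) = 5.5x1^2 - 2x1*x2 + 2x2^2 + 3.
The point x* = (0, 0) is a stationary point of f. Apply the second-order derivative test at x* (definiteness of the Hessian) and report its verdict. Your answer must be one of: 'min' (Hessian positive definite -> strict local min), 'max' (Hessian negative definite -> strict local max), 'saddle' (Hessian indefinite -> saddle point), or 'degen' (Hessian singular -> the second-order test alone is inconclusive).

Compute the Hessian H = grad^2 f:
  H = [[11, -2], [-2, 4]]
Verify stationarity: grad f(x*) = H x* + g = (0, 0).
Eigenvalues of H: 3.4689, 11.5311.
Both eigenvalues > 0, so H is positive definite -> x* is a strict local min.

min


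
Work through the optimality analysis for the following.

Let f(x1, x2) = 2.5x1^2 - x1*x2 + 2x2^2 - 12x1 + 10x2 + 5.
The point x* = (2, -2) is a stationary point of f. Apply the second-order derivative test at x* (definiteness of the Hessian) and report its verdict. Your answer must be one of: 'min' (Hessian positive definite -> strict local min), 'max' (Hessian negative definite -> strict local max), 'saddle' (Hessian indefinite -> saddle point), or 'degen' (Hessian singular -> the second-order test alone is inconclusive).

Compute the Hessian H = grad^2 f:
  H = [[5, -1], [-1, 4]]
Verify stationarity: grad f(x*) = H x* + g = (0, 0).
Eigenvalues of H: 3.382, 5.618.
Both eigenvalues > 0, so H is positive definite -> x* is a strict local min.

min


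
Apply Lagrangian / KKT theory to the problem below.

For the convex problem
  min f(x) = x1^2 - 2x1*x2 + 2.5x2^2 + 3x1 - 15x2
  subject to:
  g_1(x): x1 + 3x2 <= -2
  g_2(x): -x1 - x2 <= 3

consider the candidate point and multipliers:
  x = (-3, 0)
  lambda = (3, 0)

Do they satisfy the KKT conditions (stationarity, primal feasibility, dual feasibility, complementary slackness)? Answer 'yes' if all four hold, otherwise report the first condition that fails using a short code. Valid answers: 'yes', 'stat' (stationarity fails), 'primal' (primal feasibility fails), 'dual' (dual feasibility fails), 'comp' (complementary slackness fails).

Gradient of f: grad f(x) = Q x + c = (-3, -9)
Constraint values g_i(x) = a_i^T x - b_i:
  g_1((-3, 0)) = -1
  g_2((-3, 0)) = 0
Stationarity residual: grad f(x) + sum_i lambda_i a_i = (0, 0)
  -> stationarity OK
Primal feasibility (all g_i <= 0): OK
Dual feasibility (all lambda_i >= 0): OK
Complementary slackness (lambda_i * g_i(x) = 0 for all i): FAILS

Verdict: the first failing condition is complementary_slackness -> comp.

comp


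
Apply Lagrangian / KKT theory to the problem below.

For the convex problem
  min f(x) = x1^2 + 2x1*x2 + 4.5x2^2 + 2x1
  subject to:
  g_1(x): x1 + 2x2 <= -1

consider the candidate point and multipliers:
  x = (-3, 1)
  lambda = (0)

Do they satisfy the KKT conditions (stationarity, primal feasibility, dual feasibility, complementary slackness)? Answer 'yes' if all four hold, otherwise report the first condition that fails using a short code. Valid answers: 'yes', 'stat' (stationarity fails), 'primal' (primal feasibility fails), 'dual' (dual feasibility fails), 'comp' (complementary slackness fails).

Gradient of f: grad f(x) = Q x + c = (-2, 3)
Constraint values g_i(x) = a_i^T x - b_i:
  g_1((-3, 1)) = 0
Stationarity residual: grad f(x) + sum_i lambda_i a_i = (-2, 3)
  -> stationarity FAILS
Primal feasibility (all g_i <= 0): OK
Dual feasibility (all lambda_i >= 0): OK
Complementary slackness (lambda_i * g_i(x) = 0 for all i): OK

Verdict: the first failing condition is stationarity -> stat.

stat


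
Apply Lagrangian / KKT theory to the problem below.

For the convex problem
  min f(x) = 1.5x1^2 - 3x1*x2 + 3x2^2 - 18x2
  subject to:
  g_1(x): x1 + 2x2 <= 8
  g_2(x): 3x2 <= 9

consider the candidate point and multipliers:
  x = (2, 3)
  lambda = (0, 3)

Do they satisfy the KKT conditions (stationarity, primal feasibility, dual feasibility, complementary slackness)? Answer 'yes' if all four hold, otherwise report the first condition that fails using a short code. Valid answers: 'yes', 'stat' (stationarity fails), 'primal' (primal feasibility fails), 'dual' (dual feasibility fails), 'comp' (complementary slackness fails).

Gradient of f: grad f(x) = Q x + c = (-3, -6)
Constraint values g_i(x) = a_i^T x - b_i:
  g_1((2, 3)) = 0
  g_2((2, 3)) = 0
Stationarity residual: grad f(x) + sum_i lambda_i a_i = (-3, 3)
  -> stationarity FAILS
Primal feasibility (all g_i <= 0): OK
Dual feasibility (all lambda_i >= 0): OK
Complementary slackness (lambda_i * g_i(x) = 0 for all i): OK

Verdict: the first failing condition is stationarity -> stat.

stat


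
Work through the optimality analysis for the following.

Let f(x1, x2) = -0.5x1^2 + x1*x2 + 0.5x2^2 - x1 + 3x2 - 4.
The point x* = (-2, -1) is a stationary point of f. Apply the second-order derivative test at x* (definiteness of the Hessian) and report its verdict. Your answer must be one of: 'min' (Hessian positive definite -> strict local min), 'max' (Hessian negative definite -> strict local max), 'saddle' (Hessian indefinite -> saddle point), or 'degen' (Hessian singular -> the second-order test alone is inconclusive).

Compute the Hessian H = grad^2 f:
  H = [[-1, 1], [1, 1]]
Verify stationarity: grad f(x*) = H x* + g = (0, 0).
Eigenvalues of H: -1.4142, 1.4142.
Eigenvalues have mixed signs, so H is indefinite -> x* is a saddle point.

saddle


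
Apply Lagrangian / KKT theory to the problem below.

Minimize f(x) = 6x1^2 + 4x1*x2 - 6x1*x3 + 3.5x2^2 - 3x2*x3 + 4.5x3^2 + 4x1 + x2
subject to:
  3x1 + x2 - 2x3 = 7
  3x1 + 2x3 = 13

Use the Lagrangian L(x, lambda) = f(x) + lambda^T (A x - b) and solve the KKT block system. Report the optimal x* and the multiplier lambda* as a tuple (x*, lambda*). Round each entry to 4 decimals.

Form the Lagrangian:
  L(x, lambda) = (1/2) x^T Q x + c^T x + lambda^T (A x - b)
Stationarity (grad_x L = 0): Q x + c + A^T lambda = 0.
Primal feasibility: A x = b.

This gives the KKT block system:
  [ Q   A^T ] [ x     ]   [-c ]
  [ A    0  ] [ lambda ] = [ b ]

Solving the linear system:
  x*      = (3.4045, -0.427, 1.3933)
  lambda* = (-7.4494, -4.1461)
  f(x*)   = 59.618

x* = (3.4045, -0.427, 1.3933), lambda* = (-7.4494, -4.1461)


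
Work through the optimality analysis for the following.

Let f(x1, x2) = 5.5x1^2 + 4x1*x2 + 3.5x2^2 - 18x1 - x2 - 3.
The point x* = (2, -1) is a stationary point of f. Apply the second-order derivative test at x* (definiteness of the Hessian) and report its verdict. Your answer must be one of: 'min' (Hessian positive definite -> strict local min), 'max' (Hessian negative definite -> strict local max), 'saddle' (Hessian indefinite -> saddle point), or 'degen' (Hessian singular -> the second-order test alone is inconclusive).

Compute the Hessian H = grad^2 f:
  H = [[11, 4], [4, 7]]
Verify stationarity: grad f(x*) = H x* + g = (0, 0).
Eigenvalues of H: 4.5279, 13.4721.
Both eigenvalues > 0, so H is positive definite -> x* is a strict local min.

min


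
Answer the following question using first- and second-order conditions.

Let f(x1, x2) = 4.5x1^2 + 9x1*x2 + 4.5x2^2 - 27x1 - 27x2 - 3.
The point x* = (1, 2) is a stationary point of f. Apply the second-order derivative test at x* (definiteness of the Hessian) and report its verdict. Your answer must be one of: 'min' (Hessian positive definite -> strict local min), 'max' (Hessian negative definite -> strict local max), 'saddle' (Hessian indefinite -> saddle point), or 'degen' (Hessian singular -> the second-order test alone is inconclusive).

Compute the Hessian H = grad^2 f:
  H = [[9, 9], [9, 9]]
Verify stationarity: grad f(x*) = H x* + g = (0, 0).
Eigenvalues of H: 0, 18.
H has a zero eigenvalue (singular; positive semidefinite but not definite), so H is neither positive definite, negative definite, nor indefinite. The second-order test alone is inconclusive -> degen.
(Indeed, f is constant along the null direction of H through x*, so x* is not a strict local extremum.)

degen


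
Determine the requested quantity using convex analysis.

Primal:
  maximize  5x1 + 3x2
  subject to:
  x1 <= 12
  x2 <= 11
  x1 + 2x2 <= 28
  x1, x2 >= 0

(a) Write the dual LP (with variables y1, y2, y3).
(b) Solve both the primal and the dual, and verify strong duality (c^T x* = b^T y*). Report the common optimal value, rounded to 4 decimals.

The standard primal-dual pair for 'max c^T x s.t. A x <= b, x >= 0' is:
  Dual:  min b^T y  s.t.  A^T y >= c,  y >= 0.

So the dual LP is:
  minimize  12y1 + 11y2 + 28y3
  subject to:
    y1 + y3 >= 5
    y2 + 2y3 >= 3
    y1, y2, y3 >= 0

Solving the primal: x* = (12, 8).
  primal value c^T x* = 84.
Solving the dual: y* = (3.5, 0, 1.5).
  dual value b^T y* = 84.
Strong duality: c^T x* = b^T y*. Confirmed.

84


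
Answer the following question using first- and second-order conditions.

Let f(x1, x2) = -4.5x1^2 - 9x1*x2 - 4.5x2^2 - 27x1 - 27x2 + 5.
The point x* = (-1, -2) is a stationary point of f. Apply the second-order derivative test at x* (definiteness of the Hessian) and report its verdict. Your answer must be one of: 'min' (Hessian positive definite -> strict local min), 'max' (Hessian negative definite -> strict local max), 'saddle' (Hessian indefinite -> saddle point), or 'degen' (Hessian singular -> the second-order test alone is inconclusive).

Compute the Hessian H = grad^2 f:
  H = [[-9, -9], [-9, -9]]
Verify stationarity: grad f(x*) = H x* + g = (0, 0).
Eigenvalues of H: -18, 0.
H has a zero eigenvalue (singular; negative semidefinite but not definite), so H is neither positive definite, negative definite, nor indefinite. The second-order test alone is inconclusive -> degen.
(Indeed, f is constant along the null direction of H through x*, so x* is not a strict local extremum.)

degen


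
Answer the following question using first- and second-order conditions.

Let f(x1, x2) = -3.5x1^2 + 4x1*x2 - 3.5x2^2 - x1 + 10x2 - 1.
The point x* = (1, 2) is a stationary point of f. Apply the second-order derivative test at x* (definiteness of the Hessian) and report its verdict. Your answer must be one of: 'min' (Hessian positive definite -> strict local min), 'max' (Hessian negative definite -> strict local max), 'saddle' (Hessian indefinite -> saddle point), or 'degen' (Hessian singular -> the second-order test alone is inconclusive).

Compute the Hessian H = grad^2 f:
  H = [[-7, 4], [4, -7]]
Verify stationarity: grad f(x*) = H x* + g = (0, 0).
Eigenvalues of H: -11, -3.
Both eigenvalues < 0, so H is negative definite -> x* is a strict local max.

max


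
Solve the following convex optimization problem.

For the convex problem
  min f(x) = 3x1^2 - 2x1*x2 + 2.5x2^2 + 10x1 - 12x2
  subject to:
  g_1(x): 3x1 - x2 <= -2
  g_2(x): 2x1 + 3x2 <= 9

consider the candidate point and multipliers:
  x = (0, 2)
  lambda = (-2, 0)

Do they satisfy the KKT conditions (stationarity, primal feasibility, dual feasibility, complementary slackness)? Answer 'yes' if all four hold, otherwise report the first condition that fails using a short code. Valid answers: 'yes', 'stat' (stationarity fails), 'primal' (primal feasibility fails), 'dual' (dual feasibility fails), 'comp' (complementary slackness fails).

Gradient of f: grad f(x) = Q x + c = (6, -2)
Constraint values g_i(x) = a_i^T x - b_i:
  g_1((0, 2)) = 0
  g_2((0, 2)) = -3
Stationarity residual: grad f(x) + sum_i lambda_i a_i = (0, 0)
  -> stationarity OK
Primal feasibility (all g_i <= 0): OK
Dual feasibility (all lambda_i >= 0): FAILS
Complementary slackness (lambda_i * g_i(x) = 0 for all i): OK

Verdict: the first failing condition is dual_feasibility -> dual.

dual


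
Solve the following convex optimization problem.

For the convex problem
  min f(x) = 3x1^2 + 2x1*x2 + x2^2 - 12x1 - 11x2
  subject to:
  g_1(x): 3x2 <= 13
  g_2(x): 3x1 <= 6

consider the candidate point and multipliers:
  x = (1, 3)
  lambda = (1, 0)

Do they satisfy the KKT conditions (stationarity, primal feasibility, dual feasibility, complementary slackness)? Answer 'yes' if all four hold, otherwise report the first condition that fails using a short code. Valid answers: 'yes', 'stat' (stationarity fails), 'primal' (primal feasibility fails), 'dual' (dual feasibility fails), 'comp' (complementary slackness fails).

Gradient of f: grad f(x) = Q x + c = (0, -3)
Constraint values g_i(x) = a_i^T x - b_i:
  g_1((1, 3)) = -4
  g_2((1, 3)) = -3
Stationarity residual: grad f(x) + sum_i lambda_i a_i = (0, 0)
  -> stationarity OK
Primal feasibility (all g_i <= 0): OK
Dual feasibility (all lambda_i >= 0): OK
Complementary slackness (lambda_i * g_i(x) = 0 for all i): FAILS

Verdict: the first failing condition is complementary_slackness -> comp.

comp


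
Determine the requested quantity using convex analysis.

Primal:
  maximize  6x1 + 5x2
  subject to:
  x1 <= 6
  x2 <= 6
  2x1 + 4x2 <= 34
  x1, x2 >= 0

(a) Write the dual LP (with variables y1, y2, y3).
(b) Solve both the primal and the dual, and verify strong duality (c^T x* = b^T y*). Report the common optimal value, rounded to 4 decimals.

The standard primal-dual pair for 'max c^T x s.t. A x <= b, x >= 0' is:
  Dual:  min b^T y  s.t.  A^T y >= c,  y >= 0.

So the dual LP is:
  minimize  6y1 + 6y2 + 34y3
  subject to:
    y1 + 2y3 >= 6
    y2 + 4y3 >= 5
    y1, y2, y3 >= 0

Solving the primal: x* = (6, 5.5).
  primal value c^T x* = 63.5.
Solving the dual: y* = (3.5, 0, 1.25).
  dual value b^T y* = 63.5.
Strong duality: c^T x* = b^T y*. Confirmed.

63.5


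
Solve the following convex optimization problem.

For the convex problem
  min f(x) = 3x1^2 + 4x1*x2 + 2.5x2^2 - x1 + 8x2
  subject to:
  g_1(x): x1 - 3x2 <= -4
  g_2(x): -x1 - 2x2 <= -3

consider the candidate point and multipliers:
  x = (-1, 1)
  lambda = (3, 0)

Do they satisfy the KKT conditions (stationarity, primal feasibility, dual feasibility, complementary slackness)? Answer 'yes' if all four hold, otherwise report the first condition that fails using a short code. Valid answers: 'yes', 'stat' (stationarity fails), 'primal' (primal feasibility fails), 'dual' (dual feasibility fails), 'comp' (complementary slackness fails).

Gradient of f: grad f(x) = Q x + c = (-3, 9)
Constraint values g_i(x) = a_i^T x - b_i:
  g_1((-1, 1)) = 0
  g_2((-1, 1)) = 2
Stationarity residual: grad f(x) + sum_i lambda_i a_i = (0, 0)
  -> stationarity OK
Primal feasibility (all g_i <= 0): FAILS
Dual feasibility (all lambda_i >= 0): OK
Complementary slackness (lambda_i * g_i(x) = 0 for all i): OK

Verdict: the first failing condition is primal_feasibility -> primal.

primal


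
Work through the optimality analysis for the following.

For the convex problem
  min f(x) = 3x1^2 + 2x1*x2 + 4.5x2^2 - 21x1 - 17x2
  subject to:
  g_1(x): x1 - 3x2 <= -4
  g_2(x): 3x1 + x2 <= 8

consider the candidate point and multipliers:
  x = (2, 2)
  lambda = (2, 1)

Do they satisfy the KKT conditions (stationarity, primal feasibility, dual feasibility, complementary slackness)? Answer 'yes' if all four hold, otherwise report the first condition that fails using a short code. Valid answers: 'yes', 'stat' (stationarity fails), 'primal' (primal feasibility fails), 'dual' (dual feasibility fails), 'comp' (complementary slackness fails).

Gradient of f: grad f(x) = Q x + c = (-5, 5)
Constraint values g_i(x) = a_i^T x - b_i:
  g_1((2, 2)) = 0
  g_2((2, 2)) = 0
Stationarity residual: grad f(x) + sum_i lambda_i a_i = (0, 0)
  -> stationarity OK
Primal feasibility (all g_i <= 0): OK
Dual feasibility (all lambda_i >= 0): OK
Complementary slackness (lambda_i * g_i(x) = 0 for all i): OK

Verdict: yes, KKT holds.

yes


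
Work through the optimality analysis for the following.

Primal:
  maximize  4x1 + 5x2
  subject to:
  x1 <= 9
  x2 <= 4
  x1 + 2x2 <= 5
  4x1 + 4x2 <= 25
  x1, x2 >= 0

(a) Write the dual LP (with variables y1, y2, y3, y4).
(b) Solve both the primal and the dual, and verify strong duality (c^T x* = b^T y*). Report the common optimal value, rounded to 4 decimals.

The standard primal-dual pair for 'max c^T x s.t. A x <= b, x >= 0' is:
  Dual:  min b^T y  s.t.  A^T y >= c,  y >= 0.

So the dual LP is:
  minimize  9y1 + 4y2 + 5y3 + 25y4
  subject to:
    y1 + y3 + 4y4 >= 4
    y2 + 2y3 + 4y4 >= 5
    y1, y2, y3, y4 >= 0

Solving the primal: x* = (5, 0).
  primal value c^T x* = 20.
Solving the dual: y* = (0, 0, 4, 0).
  dual value b^T y* = 20.
Strong duality: c^T x* = b^T y*. Confirmed.

20


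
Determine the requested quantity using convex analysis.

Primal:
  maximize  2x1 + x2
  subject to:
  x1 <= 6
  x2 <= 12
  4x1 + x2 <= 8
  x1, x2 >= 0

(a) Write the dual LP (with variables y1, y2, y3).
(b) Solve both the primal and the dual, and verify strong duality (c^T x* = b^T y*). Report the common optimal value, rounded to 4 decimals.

The standard primal-dual pair for 'max c^T x s.t. A x <= b, x >= 0' is:
  Dual:  min b^T y  s.t.  A^T y >= c,  y >= 0.

So the dual LP is:
  minimize  6y1 + 12y2 + 8y3
  subject to:
    y1 + 4y3 >= 2
    y2 + y3 >= 1
    y1, y2, y3 >= 0

Solving the primal: x* = (0, 8).
  primal value c^T x* = 8.
Solving the dual: y* = (0, 0, 1).
  dual value b^T y* = 8.
Strong duality: c^T x* = b^T y*. Confirmed.

8


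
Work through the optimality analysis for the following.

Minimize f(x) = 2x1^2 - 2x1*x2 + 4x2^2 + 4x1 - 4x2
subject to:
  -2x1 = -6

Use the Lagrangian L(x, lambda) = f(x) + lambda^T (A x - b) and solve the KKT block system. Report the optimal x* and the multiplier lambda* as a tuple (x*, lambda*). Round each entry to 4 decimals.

Form the Lagrangian:
  L(x, lambda) = (1/2) x^T Q x + c^T x + lambda^T (A x - b)
Stationarity (grad_x L = 0): Q x + c + A^T lambda = 0.
Primal feasibility: A x = b.

This gives the KKT block system:
  [ Q   A^T ] [ x     ]   [-c ]
  [ A    0  ] [ lambda ] = [ b ]

Solving the linear system:
  x*      = (3, 1.25)
  lambda* = (6.75)
  f(x*)   = 23.75

x* = (3, 1.25), lambda* = (6.75)


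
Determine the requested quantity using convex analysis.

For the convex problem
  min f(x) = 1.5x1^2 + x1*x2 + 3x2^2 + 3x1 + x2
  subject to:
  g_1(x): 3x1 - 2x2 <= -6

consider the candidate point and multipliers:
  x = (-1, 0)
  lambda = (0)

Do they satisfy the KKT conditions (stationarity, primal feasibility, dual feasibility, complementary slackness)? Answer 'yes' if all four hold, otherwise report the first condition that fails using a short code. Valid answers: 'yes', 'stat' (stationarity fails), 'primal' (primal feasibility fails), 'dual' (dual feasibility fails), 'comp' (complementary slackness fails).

Gradient of f: grad f(x) = Q x + c = (0, 0)
Constraint values g_i(x) = a_i^T x - b_i:
  g_1((-1, 0)) = 3
Stationarity residual: grad f(x) + sum_i lambda_i a_i = (0, 0)
  -> stationarity OK
Primal feasibility (all g_i <= 0): FAILS
Dual feasibility (all lambda_i >= 0): OK
Complementary slackness (lambda_i * g_i(x) = 0 for all i): OK

Verdict: the first failing condition is primal_feasibility -> primal.

primal


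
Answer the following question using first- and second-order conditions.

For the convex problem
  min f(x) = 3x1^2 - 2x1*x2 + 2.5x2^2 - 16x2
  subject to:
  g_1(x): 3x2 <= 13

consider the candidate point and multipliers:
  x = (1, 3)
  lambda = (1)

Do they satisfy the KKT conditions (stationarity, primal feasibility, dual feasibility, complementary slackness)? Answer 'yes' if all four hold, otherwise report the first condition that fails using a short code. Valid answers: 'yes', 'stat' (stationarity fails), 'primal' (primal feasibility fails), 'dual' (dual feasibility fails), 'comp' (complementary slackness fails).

Gradient of f: grad f(x) = Q x + c = (0, -3)
Constraint values g_i(x) = a_i^T x - b_i:
  g_1((1, 3)) = -4
Stationarity residual: grad f(x) + sum_i lambda_i a_i = (0, 0)
  -> stationarity OK
Primal feasibility (all g_i <= 0): OK
Dual feasibility (all lambda_i >= 0): OK
Complementary slackness (lambda_i * g_i(x) = 0 for all i): FAILS

Verdict: the first failing condition is complementary_slackness -> comp.

comp


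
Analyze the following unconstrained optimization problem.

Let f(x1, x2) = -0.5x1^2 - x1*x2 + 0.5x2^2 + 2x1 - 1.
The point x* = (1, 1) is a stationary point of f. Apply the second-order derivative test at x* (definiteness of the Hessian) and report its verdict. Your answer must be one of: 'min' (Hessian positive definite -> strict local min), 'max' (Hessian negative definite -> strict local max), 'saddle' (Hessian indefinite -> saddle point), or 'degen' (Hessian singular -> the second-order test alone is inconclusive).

Compute the Hessian H = grad^2 f:
  H = [[-1, -1], [-1, 1]]
Verify stationarity: grad f(x*) = H x* + g = (0, 0).
Eigenvalues of H: -1.4142, 1.4142.
Eigenvalues have mixed signs, so H is indefinite -> x* is a saddle point.

saddle


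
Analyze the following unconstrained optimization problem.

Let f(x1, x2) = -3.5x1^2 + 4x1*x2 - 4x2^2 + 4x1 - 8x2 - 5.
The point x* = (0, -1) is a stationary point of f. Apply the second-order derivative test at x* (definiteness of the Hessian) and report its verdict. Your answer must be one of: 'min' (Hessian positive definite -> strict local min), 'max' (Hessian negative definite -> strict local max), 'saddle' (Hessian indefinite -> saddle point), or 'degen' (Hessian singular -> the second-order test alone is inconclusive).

Compute the Hessian H = grad^2 f:
  H = [[-7, 4], [4, -8]]
Verify stationarity: grad f(x*) = H x* + g = (0, 0).
Eigenvalues of H: -11.5311, -3.4689.
Both eigenvalues < 0, so H is negative definite -> x* is a strict local max.

max


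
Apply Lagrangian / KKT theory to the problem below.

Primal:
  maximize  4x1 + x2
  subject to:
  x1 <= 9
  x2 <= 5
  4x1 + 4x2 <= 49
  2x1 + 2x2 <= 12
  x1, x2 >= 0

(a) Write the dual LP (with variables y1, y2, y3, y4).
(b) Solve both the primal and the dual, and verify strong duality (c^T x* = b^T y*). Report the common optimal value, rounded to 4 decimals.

The standard primal-dual pair for 'max c^T x s.t. A x <= b, x >= 0' is:
  Dual:  min b^T y  s.t.  A^T y >= c,  y >= 0.

So the dual LP is:
  minimize  9y1 + 5y2 + 49y3 + 12y4
  subject to:
    y1 + 4y3 + 2y4 >= 4
    y2 + 4y3 + 2y4 >= 1
    y1, y2, y3, y4 >= 0

Solving the primal: x* = (6, 0).
  primal value c^T x* = 24.
Solving the dual: y* = (0, 0, 0, 2).
  dual value b^T y* = 24.
Strong duality: c^T x* = b^T y*. Confirmed.

24


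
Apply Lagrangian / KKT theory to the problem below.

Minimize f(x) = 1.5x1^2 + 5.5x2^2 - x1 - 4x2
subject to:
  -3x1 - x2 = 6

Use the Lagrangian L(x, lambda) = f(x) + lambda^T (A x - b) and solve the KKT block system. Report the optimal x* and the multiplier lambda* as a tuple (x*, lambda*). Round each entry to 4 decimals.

Form the Lagrangian:
  L(x, lambda) = (1/2) x^T Q x + c^T x + lambda^T (A x - b)
Stationarity (grad_x L = 0): Q x + c + A^T lambda = 0.
Primal feasibility: A x = b.

This gives the KKT block system:
  [ Q   A^T ] [ x     ]   [-c ]
  [ A    0  ] [ lambda ] = [ b ]

Solving the linear system:
  x*      = (-2.049, 0.1471)
  lambda* = (-2.3824)
  f(x*)   = 7.8775

x* = (-2.049, 0.1471), lambda* = (-2.3824)


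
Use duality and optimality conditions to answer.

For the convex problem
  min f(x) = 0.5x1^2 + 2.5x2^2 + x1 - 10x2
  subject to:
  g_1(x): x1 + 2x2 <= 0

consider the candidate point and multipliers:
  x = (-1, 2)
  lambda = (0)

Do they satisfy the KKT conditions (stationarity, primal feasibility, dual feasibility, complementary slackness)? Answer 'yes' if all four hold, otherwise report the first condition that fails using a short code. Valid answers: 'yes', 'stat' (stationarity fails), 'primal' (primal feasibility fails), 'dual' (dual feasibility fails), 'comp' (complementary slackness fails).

Gradient of f: grad f(x) = Q x + c = (0, 0)
Constraint values g_i(x) = a_i^T x - b_i:
  g_1((-1, 2)) = 3
Stationarity residual: grad f(x) + sum_i lambda_i a_i = (0, 0)
  -> stationarity OK
Primal feasibility (all g_i <= 0): FAILS
Dual feasibility (all lambda_i >= 0): OK
Complementary slackness (lambda_i * g_i(x) = 0 for all i): OK

Verdict: the first failing condition is primal_feasibility -> primal.

primal


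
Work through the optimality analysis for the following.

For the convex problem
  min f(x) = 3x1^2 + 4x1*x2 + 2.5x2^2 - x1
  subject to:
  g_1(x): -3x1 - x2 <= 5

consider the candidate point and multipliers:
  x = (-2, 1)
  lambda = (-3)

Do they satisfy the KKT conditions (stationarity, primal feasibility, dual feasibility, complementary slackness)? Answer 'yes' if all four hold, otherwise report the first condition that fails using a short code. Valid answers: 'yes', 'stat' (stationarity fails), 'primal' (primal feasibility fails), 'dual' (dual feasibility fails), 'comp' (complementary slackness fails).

Gradient of f: grad f(x) = Q x + c = (-9, -3)
Constraint values g_i(x) = a_i^T x - b_i:
  g_1((-2, 1)) = 0
Stationarity residual: grad f(x) + sum_i lambda_i a_i = (0, 0)
  -> stationarity OK
Primal feasibility (all g_i <= 0): OK
Dual feasibility (all lambda_i >= 0): FAILS
Complementary slackness (lambda_i * g_i(x) = 0 for all i): OK

Verdict: the first failing condition is dual_feasibility -> dual.

dual


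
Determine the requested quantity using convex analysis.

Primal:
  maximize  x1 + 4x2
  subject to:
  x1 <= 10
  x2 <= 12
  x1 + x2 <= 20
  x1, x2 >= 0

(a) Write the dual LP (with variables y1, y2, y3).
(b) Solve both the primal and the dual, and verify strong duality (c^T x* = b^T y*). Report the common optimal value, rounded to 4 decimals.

The standard primal-dual pair for 'max c^T x s.t. A x <= b, x >= 0' is:
  Dual:  min b^T y  s.t.  A^T y >= c,  y >= 0.

So the dual LP is:
  minimize  10y1 + 12y2 + 20y3
  subject to:
    y1 + y3 >= 1
    y2 + y3 >= 4
    y1, y2, y3 >= 0

Solving the primal: x* = (8, 12).
  primal value c^T x* = 56.
Solving the dual: y* = (0, 3, 1).
  dual value b^T y* = 56.
Strong duality: c^T x* = b^T y*. Confirmed.

56


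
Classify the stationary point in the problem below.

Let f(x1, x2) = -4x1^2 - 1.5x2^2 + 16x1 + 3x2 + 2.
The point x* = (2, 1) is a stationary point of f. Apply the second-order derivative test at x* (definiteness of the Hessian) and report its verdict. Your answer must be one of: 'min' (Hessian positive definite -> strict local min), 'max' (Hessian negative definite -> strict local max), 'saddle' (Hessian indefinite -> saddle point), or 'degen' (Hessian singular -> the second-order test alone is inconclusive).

Compute the Hessian H = grad^2 f:
  H = [[-8, 0], [0, -3]]
Verify stationarity: grad f(x*) = H x* + g = (0, 0).
Eigenvalues of H: -8, -3.
Both eigenvalues < 0, so H is negative definite -> x* is a strict local max.

max


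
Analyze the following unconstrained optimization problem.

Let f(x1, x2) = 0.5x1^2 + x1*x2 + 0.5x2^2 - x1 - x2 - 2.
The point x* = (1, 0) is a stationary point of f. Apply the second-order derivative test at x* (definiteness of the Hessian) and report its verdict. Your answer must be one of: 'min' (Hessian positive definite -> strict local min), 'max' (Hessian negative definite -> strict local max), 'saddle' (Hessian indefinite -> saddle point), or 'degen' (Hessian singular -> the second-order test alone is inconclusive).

Compute the Hessian H = grad^2 f:
  H = [[1, 1], [1, 1]]
Verify stationarity: grad f(x*) = H x* + g = (0, 0).
Eigenvalues of H: 0, 2.
H has a zero eigenvalue (singular; positive semidefinite but not definite), so H is neither positive definite, negative definite, nor indefinite. The second-order test alone is inconclusive -> degen.
(Indeed, f is constant along the null direction of H through x*, so x* is not a strict local extremum.)

degen


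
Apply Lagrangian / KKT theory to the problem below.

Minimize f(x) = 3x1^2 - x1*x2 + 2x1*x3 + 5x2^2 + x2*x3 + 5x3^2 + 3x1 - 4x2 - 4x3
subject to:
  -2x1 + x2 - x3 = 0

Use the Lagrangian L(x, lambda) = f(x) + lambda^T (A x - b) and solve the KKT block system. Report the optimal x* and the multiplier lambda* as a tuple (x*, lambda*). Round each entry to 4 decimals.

Form the Lagrangian:
  L(x, lambda) = (1/2) x^T Q x + c^T x + lambda^T (A x - b)
Stationarity (grad_x L = 0): Q x + c + A^T lambda = 0.
Primal feasibility: A x = b.

This gives the KKT block system:
  [ Q   A^T ] [ x     ]   [-c ]
  [ A    0  ] [ lambda ] = [ b ]

Solving the linear system:
  x*      = (-0.1873, 0.1848, 0.5595)
  lambda* = (1.4051)
  f(x*)   = -1.7696

x* = (-0.1873, 0.1848, 0.5595), lambda* = (1.4051)


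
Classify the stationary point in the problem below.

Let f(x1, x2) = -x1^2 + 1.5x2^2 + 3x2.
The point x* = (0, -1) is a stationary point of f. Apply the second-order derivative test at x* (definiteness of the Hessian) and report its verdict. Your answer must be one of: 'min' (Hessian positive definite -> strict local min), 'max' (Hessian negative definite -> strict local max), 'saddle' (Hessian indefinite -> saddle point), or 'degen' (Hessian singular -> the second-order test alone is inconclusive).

Compute the Hessian H = grad^2 f:
  H = [[-2, 0], [0, 3]]
Verify stationarity: grad f(x*) = H x* + g = (0, 0).
Eigenvalues of H: -2, 3.
Eigenvalues have mixed signs, so H is indefinite -> x* is a saddle point.

saddle


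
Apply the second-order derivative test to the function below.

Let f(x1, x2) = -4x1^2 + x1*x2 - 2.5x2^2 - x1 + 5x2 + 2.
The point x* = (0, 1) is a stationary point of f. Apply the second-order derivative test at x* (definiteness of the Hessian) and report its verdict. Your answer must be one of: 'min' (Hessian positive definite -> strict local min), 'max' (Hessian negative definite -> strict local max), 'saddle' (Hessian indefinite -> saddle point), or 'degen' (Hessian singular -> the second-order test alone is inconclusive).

Compute the Hessian H = grad^2 f:
  H = [[-8, 1], [1, -5]]
Verify stationarity: grad f(x*) = H x* + g = (0, 0).
Eigenvalues of H: -8.3028, -4.6972.
Both eigenvalues < 0, so H is negative definite -> x* is a strict local max.

max


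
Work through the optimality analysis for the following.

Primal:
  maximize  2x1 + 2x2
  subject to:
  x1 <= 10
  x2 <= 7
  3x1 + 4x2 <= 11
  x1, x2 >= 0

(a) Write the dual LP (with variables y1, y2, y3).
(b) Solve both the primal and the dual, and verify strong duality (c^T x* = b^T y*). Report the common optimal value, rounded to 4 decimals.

The standard primal-dual pair for 'max c^T x s.t. A x <= b, x >= 0' is:
  Dual:  min b^T y  s.t.  A^T y >= c,  y >= 0.

So the dual LP is:
  minimize  10y1 + 7y2 + 11y3
  subject to:
    y1 + 3y3 >= 2
    y2 + 4y3 >= 2
    y1, y2, y3 >= 0

Solving the primal: x* = (3.6667, 0).
  primal value c^T x* = 7.3333.
Solving the dual: y* = (0, 0, 0.6667).
  dual value b^T y* = 7.3333.
Strong duality: c^T x* = b^T y*. Confirmed.

7.3333


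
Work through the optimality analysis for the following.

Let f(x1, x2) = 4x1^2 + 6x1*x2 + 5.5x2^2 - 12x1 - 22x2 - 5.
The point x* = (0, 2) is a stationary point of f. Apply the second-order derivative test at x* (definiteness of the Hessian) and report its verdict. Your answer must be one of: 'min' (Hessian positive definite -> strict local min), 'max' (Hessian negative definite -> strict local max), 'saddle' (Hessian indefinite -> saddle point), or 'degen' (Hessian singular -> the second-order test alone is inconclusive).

Compute the Hessian H = grad^2 f:
  H = [[8, 6], [6, 11]]
Verify stationarity: grad f(x*) = H x* + g = (0, 0).
Eigenvalues of H: 3.3153, 15.6847.
Both eigenvalues > 0, so H is positive definite -> x* is a strict local min.

min


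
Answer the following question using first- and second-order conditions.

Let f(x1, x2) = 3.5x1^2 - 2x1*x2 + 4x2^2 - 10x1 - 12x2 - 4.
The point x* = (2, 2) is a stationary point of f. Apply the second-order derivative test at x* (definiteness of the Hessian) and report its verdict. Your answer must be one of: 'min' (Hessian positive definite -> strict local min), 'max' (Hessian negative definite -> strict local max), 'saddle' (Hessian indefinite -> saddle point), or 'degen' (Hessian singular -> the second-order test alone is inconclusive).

Compute the Hessian H = grad^2 f:
  H = [[7, -2], [-2, 8]]
Verify stationarity: grad f(x*) = H x* + g = (0, 0).
Eigenvalues of H: 5.4384, 9.5616.
Both eigenvalues > 0, so H is positive definite -> x* is a strict local min.

min


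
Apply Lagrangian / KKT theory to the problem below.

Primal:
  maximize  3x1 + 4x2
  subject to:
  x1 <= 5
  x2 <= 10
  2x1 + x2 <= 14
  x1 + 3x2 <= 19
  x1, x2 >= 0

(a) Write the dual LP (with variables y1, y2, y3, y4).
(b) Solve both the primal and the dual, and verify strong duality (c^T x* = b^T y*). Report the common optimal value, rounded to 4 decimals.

The standard primal-dual pair for 'max c^T x s.t. A x <= b, x >= 0' is:
  Dual:  min b^T y  s.t.  A^T y >= c,  y >= 0.

So the dual LP is:
  minimize  5y1 + 10y2 + 14y3 + 19y4
  subject to:
    y1 + 2y3 + y4 >= 3
    y2 + y3 + 3y4 >= 4
    y1, y2, y3, y4 >= 0

Solving the primal: x* = (4.6, 4.8).
  primal value c^T x* = 33.
Solving the dual: y* = (0, 0, 1, 1).
  dual value b^T y* = 33.
Strong duality: c^T x* = b^T y*. Confirmed.

33


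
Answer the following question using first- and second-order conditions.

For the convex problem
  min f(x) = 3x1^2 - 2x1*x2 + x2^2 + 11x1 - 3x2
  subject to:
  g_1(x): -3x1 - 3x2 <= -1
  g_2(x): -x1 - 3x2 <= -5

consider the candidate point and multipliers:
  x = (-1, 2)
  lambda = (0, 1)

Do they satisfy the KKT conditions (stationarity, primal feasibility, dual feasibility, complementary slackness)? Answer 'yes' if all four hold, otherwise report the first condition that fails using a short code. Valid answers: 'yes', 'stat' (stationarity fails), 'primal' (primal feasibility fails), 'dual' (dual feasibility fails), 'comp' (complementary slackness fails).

Gradient of f: grad f(x) = Q x + c = (1, 3)
Constraint values g_i(x) = a_i^T x - b_i:
  g_1((-1, 2)) = -2
  g_2((-1, 2)) = 0
Stationarity residual: grad f(x) + sum_i lambda_i a_i = (0, 0)
  -> stationarity OK
Primal feasibility (all g_i <= 0): OK
Dual feasibility (all lambda_i >= 0): OK
Complementary slackness (lambda_i * g_i(x) = 0 for all i): OK

Verdict: yes, KKT holds.

yes
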